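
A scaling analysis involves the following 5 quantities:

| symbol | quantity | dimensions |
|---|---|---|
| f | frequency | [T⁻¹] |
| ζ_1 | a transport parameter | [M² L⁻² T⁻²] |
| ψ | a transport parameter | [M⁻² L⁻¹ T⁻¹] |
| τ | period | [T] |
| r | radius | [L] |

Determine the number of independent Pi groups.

2

There are 5 variables and 3 base dimensions (M, L, T).
The dimension matrix has rank 3.
Independent dimensionless groups: 5 − 3 = 2.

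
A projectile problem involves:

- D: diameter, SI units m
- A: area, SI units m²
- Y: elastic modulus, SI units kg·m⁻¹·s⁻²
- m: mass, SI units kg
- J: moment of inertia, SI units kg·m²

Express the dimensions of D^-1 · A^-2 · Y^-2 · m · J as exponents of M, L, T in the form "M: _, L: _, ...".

M: 0, L: -1, T: 4

Collect each base-dimension exponent across the product:
  M: −(0) − 2·(0) − 2·(1) + (1) + (1) = 0
  L: −(1) − 2·(2) − 2·(-1) + (0) + (2) = -1
  T: −(0) − 2·(0) − 2·(-2) + (0) + (0) = 4
So the dimensions are [L⁻¹ T⁴].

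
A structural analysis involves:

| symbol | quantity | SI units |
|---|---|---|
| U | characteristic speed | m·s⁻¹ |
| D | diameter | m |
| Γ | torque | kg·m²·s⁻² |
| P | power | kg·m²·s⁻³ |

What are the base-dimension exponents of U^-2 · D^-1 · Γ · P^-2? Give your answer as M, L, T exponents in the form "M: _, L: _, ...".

M: -1, L: -5, T: 6

Collect each base-dimension exponent across the product:
  M: −2·(0) − (0) + (1) − 2·(1) = -1
  L: −2·(1) − (1) + (2) − 2·(2) = -5
  T: −2·(-1) − (0) + (-2) − 2·(-3) = 6
So the dimensions are [M⁻¹ L⁻⁵ T⁶].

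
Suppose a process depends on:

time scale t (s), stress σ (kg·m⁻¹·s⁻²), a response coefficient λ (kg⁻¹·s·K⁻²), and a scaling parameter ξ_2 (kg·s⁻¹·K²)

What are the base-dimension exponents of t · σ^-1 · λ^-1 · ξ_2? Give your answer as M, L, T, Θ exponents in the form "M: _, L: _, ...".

Collect each base-dimension exponent across the product:
  M: (0) − (1) − (-1) + (1) = 1
  L: (0) − (-1) − (0) + (0) = 1
  T: (1) − (-2) − (1) + (-1) = 1
  Θ: (0) − (0) − (-2) + (2) = 4
So the dimensions are [M L T Θ⁴].

M: 1, L: 1, T: 1, Θ: 4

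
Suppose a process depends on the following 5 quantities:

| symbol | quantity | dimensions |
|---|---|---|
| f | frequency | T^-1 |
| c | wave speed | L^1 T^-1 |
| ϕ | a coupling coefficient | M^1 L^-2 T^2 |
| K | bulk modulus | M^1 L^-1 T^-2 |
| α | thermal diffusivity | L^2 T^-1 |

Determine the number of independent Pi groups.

2

There are 5 variables and 3 base dimensions (M, L, T).
The dimension matrix has rank 3.
Independent dimensionless groups: 5 − 3 = 2.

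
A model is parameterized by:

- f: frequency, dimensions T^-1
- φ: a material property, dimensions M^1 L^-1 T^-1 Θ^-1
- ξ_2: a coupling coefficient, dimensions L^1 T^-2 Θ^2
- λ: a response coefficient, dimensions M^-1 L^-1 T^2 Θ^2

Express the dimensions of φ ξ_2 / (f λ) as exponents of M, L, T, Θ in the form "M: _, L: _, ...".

Collect each base-dimension exponent across the product:
  M: −(0) + (1) + (0) − (-1) = 2
  L: −(0) + (-1) + (1) − (-1) = 1
  T: −(-1) + (-1) + (-2) − (2) = -4
  Θ: −(0) + (-1) + (2) − (2) = -1
So the dimensions are [M² L T⁻⁴ Θ⁻¹].

M: 2, L: 1, T: -4, Θ: -1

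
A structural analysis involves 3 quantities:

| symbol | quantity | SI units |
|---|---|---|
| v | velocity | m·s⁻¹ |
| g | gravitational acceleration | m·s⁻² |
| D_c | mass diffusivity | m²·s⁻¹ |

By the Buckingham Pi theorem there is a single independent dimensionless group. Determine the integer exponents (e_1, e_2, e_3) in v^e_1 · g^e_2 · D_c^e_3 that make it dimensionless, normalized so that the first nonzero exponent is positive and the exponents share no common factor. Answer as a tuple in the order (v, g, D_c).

L: e_1·(1) + e_2·(1) + e_3·(2) = 0
T: e_1·(-1) + e_2·(-2) + e_3·(-1) = 0
Solving this homogeneous linear system for the smallest-integer solution (first nonzero entry positive) gives (3, -1, -1).

(3, -1, -1)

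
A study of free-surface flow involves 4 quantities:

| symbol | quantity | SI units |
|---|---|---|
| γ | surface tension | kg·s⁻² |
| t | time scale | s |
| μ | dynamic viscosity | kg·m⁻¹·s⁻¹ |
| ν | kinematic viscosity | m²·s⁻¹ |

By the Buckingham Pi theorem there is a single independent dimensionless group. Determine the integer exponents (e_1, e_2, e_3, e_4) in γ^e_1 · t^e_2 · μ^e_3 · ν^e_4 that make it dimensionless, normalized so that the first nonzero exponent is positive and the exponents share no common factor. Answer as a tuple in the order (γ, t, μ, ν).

M: e_1·(1) + e_2·(0) + e_3·(1) + e_4·(0) = 0
L: e_1·(0) + e_2·(0) + e_3·(-1) + e_4·(2) = 0
T: e_1·(-2) + e_2·(1) + e_3·(-1) + e_4·(-1) = 0
Solving this homogeneous linear system for the smallest-integer solution (first nonzero entry positive) gives (2, 1, -2, -1).

(2, 1, -2, -1)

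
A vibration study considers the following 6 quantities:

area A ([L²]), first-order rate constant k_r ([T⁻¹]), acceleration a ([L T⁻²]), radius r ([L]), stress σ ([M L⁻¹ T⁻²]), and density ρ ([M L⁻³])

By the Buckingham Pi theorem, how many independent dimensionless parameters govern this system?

There are 6 variables and 3 base dimensions (M, L, T).
The dimension matrix has rank 3.
Independent dimensionless groups: 6 − 3 = 3.

3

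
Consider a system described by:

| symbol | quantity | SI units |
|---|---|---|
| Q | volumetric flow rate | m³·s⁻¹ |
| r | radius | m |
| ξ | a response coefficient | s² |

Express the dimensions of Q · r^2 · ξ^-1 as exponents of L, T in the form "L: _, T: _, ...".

L: 5, T: -3

Collect each base-dimension exponent across the product:
  L: (3) + 2·(1) − (0) = 5
  T: (-1) + 2·(0) − (2) = -3
So the dimensions are [L⁵ T⁻³].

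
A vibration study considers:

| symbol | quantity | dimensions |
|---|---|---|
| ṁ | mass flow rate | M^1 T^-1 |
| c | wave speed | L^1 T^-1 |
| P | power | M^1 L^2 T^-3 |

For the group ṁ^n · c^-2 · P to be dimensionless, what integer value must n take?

-1

Balance the M exponent: (1)·n from ṁ, plus −2·(0) + (1) = 1 from the rest, must sum to zero.
n + 1 = 0, so n = -1.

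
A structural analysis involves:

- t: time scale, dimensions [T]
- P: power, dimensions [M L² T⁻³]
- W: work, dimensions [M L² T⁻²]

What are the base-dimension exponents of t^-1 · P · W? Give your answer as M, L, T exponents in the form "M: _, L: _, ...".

Collect each base-dimension exponent across the product:
  M: −(0) + (1) + (1) = 2
  L: −(0) + (2) + (2) = 4
  T: −(1) + (-3) + (-2) = -6
So the dimensions are [M² L⁴ T⁻⁶].

M: 2, L: 4, T: -6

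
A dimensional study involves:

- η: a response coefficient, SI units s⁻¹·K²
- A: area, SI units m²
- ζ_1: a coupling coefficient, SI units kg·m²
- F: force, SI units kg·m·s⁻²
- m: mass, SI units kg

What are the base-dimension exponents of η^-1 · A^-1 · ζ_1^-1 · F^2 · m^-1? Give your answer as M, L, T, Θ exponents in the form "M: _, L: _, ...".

M: 0, L: -2, T: -3, Θ: -2

Collect each base-dimension exponent across the product:
  M: −(0) − (0) − (1) + 2·(1) − (1) = 0
  L: −(0) − (2) − (2) + 2·(1) − (0) = -2
  T: −(-1) − (0) − (0) + 2·(-2) − (0) = -3
  Θ: −(2) − (0) − (0) + 2·(0) − (0) = -2
So the dimensions are [L⁻² T⁻³ Θ⁻²].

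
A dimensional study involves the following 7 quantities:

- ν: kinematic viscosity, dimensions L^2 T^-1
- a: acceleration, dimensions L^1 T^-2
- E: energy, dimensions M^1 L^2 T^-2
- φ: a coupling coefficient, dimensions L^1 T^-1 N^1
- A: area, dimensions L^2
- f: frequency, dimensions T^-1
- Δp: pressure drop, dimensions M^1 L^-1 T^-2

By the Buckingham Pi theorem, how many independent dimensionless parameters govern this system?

There are 7 variables and 4 base dimensions (M, L, T, N).
The dimension matrix has rank 4.
Independent dimensionless groups: 7 − 4 = 3.

3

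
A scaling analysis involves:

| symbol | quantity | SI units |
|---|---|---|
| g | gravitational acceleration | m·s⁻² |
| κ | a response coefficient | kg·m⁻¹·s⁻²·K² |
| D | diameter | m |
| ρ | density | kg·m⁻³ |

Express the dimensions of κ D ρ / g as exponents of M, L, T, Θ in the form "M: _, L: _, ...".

M: 2, L: -4, T: 0, Θ: 2

Collect each base-dimension exponent across the product:
  M: −(0) + (1) + (0) + (1) = 2
  L: −(1) + (-1) + (1) + (-3) = -4
  T: −(-2) + (-2) + (0) + (0) = 0
  Θ: −(0) + (2) + (0) + (0) = 2
So the dimensions are [M² L⁻⁴ Θ²].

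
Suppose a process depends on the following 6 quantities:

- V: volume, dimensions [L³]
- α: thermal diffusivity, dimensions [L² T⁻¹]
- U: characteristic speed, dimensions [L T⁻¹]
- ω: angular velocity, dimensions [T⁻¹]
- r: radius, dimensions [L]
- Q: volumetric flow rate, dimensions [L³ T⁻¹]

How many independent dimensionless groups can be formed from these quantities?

4

There are 6 variables and 2 base dimensions (L, T).
The dimension matrix has rank 2.
Independent dimensionless groups: 6 − 2 = 4.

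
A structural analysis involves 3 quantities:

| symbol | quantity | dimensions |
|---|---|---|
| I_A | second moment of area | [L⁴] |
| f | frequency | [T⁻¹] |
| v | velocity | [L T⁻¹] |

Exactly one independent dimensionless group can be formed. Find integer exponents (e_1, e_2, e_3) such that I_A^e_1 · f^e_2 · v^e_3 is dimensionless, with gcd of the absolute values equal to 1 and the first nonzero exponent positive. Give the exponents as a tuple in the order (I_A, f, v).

L: e_1·(4) + e_2·(0) + e_3·(1) = 0
T: e_1·(0) + e_2·(-1) + e_3·(-1) = 0
Solving this homogeneous linear system for the smallest-integer solution (first nonzero entry positive) gives (1, 4, -4).

(1, 4, -4)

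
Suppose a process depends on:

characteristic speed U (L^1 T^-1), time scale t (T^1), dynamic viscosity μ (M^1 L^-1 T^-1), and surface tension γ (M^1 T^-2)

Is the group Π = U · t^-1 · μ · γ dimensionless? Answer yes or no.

Sum the exponent of each base dimension across the product:
  M: [U]_M − [t]_M + [μ]_M + [γ]_M = (0) − (0) + (1) + (1) = 2
  L: [U]_L − [t]_L + [μ]_L + [γ]_L = (1) − (0) + (-1) + (0) = 0
  T: [U]_T − [t]_T + [μ]_T + [γ]_T = (-1) − (1) + (-1) + (-2) = -5
Net dimensions [M² T⁻⁵] ≠ [1] — not dimensionless.

no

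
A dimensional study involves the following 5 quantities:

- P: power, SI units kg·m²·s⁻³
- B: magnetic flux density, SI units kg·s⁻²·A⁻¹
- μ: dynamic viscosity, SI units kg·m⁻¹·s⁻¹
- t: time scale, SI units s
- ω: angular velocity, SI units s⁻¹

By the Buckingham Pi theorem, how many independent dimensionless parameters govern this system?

1

There are 5 variables and 4 base dimensions (M, L, T, I).
The dimension matrix has rank 4.
Independent dimensionless groups: 5 − 4 = 1.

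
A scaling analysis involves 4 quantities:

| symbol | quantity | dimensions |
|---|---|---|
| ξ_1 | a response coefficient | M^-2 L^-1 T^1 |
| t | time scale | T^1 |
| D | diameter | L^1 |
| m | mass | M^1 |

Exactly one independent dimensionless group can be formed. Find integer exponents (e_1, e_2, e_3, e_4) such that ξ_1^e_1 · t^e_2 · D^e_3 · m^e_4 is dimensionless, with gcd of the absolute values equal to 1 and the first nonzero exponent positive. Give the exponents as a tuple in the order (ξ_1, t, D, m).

M: e_1·(-2) + e_2·(0) + e_3·(0) + e_4·(1) = 0
L: e_1·(-1) + e_2·(0) + e_3·(1) + e_4·(0) = 0
T: e_1·(1) + e_2·(1) + e_3·(0) + e_4·(0) = 0
Solving this homogeneous linear system for the smallest-integer solution (first nonzero entry positive) gives (1, -1, 1, 2).

(1, -1, 1, 2)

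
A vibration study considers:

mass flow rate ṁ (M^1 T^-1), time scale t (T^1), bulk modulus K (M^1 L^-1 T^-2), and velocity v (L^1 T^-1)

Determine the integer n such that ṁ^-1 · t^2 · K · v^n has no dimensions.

1

Balance the L exponent: (1)·n from v, plus −(0) + 2·(0) + (-1) = -1 from the rest, must sum to zero.
n − 1 = 0, so n = 1.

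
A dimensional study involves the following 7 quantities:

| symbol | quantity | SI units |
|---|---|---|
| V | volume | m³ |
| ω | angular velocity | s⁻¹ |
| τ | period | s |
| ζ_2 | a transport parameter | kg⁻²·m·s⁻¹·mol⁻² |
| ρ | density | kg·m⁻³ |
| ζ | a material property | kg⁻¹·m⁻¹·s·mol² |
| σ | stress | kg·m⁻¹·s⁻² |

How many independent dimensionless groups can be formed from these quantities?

There are 7 variables and 4 base dimensions (M, L, T, N).
The dimension matrix has rank 4.
Independent dimensionless groups: 7 − 4 = 3.

3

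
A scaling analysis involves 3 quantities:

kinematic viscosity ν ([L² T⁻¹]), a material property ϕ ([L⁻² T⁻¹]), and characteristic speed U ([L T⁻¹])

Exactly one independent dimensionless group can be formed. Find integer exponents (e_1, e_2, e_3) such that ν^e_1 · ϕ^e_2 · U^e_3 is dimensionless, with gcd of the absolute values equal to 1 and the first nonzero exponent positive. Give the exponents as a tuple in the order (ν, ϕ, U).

L: e_1·(2) + e_2·(-2) + e_3·(1) = 0
T: e_1·(-1) + e_2·(-1) + e_3·(-1) = 0
Solving this homogeneous linear system for the smallest-integer solution (first nonzero entry positive) gives (3, 1, -4).

(3, 1, -4)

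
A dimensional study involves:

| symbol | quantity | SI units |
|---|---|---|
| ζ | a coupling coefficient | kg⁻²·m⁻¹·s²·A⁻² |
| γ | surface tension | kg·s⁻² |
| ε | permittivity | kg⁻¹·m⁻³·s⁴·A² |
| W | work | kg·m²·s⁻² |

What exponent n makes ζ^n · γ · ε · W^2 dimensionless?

1

Balance the M exponent: (-2)·n from ζ, plus (1) + (-1) + 2·(1) = 2 from the rest, must sum to zero.
-2n + 2 = 0, so n = 1.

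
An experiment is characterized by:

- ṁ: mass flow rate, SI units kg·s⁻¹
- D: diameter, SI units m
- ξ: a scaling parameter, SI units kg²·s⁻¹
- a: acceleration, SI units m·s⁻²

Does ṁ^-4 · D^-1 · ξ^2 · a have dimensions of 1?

yes

Sum the exponent of each base dimension across the product:
  M: −4·[ṁ]_M − [D]_M + 2·[ξ]_M + [a]_M = −4·(1) − (0) + 2·(2) + (0) = 0
  L: −4·[ṁ]_L − [D]_L + 2·[ξ]_L + [a]_L = −4·(0) − (1) + 2·(0) + (1) = 0
  T: −4·[ṁ]_T − [D]_T + 2·[ξ]_T + [a]_T = −4·(-1) − (0) + 2·(-1) + (-2) = 0
  Θ: −4·[ṁ]_Θ − [D]_Θ + 2·[ξ]_Θ + [a]_Θ = −4·(0) − (0) + 2·(0) + (0) = 0
All base exponents vanish — dimensionless.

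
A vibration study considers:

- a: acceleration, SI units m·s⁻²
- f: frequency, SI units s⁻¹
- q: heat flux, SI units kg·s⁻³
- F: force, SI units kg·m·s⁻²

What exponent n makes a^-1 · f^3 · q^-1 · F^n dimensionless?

1

Balance the M exponent: (1)·n from F, plus −(0) + 3·(0) − (1) = -1 from the rest, must sum to zero.
n − 1 = 0, so n = 1.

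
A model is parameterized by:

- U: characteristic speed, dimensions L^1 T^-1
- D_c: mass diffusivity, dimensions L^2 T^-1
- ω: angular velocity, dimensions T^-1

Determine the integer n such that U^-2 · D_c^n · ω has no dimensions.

Balance the L exponent: (2)·n from D_c, plus −2·(1) + (0) = -2 from the rest, must sum to zero.
2n − 2 = 0, so n = 1.

1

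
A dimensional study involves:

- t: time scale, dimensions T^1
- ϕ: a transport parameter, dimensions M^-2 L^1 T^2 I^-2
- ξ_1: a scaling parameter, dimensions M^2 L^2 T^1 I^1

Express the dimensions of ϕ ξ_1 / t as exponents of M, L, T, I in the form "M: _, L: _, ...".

M: 0, L: 3, T: 2, I: -1

Collect each base-dimension exponent across the product:
  M: −(0) + (-2) + (2) = 0
  L: −(0) + (1) + (2) = 3
  T: −(1) + (2) + (1) = 2
  I: −(0) + (-2) + (1) = -1
So the dimensions are [L³ T² I⁻¹].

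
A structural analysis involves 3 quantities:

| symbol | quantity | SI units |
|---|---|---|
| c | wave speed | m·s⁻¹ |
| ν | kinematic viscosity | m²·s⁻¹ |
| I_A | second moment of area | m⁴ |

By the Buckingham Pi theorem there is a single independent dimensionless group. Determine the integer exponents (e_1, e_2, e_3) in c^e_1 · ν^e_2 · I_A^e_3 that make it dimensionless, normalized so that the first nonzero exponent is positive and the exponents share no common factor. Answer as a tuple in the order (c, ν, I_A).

(4, -4, 1)

L: e_1·(1) + e_2·(2) + e_3·(4) = 0
T: e_1·(-1) + e_2·(-1) + e_3·(0) = 0
Solving this homogeneous linear system for the smallest-integer solution (first nonzero entry positive) gives (4, -4, 1).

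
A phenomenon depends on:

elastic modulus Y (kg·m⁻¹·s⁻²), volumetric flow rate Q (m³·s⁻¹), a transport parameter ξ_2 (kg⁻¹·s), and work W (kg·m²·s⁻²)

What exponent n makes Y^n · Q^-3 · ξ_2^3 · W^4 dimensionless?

Balance the M exponent: (1)·n from Y, plus −3·(0) + 3·(-1) + 4·(1) = 1 from the rest, must sum to zero.
n + 1 = 0, so n = -1.

-1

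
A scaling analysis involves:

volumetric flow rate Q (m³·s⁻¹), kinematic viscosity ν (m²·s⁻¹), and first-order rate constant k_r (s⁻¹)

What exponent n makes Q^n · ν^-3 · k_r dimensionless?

2

Balance the L exponent: (3)·n from Q, plus −3·(2) + (0) = -6 from the rest, must sum to zero.
3n − 6 = 0, so n = 2.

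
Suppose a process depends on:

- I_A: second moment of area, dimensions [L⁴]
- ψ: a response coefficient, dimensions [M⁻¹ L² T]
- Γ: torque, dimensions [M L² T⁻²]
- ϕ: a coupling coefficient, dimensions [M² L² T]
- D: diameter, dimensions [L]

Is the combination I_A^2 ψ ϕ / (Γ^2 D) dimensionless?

no

Sum the exponent of each base dimension across the product:
  M: 2·[I_A]_M + [ψ]_M − 2·[Γ]_M + [ϕ]_M − [D]_M = 2·(0) + (-1) − 2·(1) + (2) − (0) = -1
  L: 2·[I_A]_L + [ψ]_L − 2·[Γ]_L + [ϕ]_L − [D]_L = 2·(4) + (2) − 2·(2) + (2) − (1) = 7
  T: 2·[I_A]_T + [ψ]_T − 2·[Γ]_T + [ϕ]_T − [D]_T = 2·(0) + (1) − 2·(-2) + (1) − (0) = 6
Net dimensions [M⁻¹ L⁷ T⁶] ≠ [1] — not dimensionless.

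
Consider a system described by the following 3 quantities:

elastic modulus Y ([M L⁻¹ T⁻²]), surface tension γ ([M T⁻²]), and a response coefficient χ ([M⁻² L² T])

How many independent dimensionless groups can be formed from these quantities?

There are 3 variables and 3 base dimensions (M, L, T).
The dimension matrix has rank 3.
Independent dimensionless groups: 3 − 3 = 0.

0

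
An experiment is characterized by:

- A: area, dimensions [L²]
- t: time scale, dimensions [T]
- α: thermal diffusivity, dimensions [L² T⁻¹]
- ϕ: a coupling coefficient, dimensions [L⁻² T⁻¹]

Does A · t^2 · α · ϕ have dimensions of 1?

Sum the exponent of each base dimension across the product:
  L: [A]_L + 2·[t]_L + [α]_L + [ϕ]_L = (2) + 2·(0) + (2) + (-2) = 2
  T: [A]_T + 2·[t]_T + [α]_T + [ϕ]_T = (0) + 2·(1) + (-1) + (-1) = 0
Net dimensions [L²] ≠ [1] — not dimensionless.

no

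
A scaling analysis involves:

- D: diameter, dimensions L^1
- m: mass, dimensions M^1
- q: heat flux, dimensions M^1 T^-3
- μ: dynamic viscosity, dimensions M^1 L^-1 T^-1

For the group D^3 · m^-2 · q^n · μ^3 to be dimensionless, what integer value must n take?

-1

Balance the M exponent: (1)·n from q, plus 3·(0) − 2·(1) + 3·(1) = 1 from the rest, must sum to zero.
n + 1 = 0, so n = -1.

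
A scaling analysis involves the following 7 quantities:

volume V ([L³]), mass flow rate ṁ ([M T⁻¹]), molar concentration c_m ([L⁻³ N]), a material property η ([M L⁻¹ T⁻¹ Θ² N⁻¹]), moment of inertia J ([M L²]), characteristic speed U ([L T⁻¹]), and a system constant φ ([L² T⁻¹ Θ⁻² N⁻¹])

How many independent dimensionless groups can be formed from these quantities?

There are 7 variables and 5 base dimensions (M, L, T, Θ, N).
The dimension matrix has rank 5.
Independent dimensionless groups: 7 − 5 = 2.

2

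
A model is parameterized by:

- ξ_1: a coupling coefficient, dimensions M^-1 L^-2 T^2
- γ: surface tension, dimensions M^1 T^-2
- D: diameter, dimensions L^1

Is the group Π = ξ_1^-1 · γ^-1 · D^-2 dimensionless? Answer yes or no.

yes

Sum the exponent of each base dimension across the product:
  M: −[ξ_1]_M − [γ]_M − 2·[D]_M = −(-1) − (1) − 2·(0) = 0
  L: −[ξ_1]_L − [γ]_L − 2·[D]_L = −(-2) − (0) − 2·(1) = 0
  T: −[ξ_1]_T − [γ]_T − 2·[D]_T = −(2) − (-2) − 2·(0) = 0
All base exponents vanish — dimensionless.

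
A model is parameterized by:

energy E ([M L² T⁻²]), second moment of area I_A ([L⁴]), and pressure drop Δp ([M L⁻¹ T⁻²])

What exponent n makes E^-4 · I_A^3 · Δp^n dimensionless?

Balance the M exponent: (1)·n from Δp, plus −4·(1) + 3·(0) = -4 from the rest, must sum to zero.
n − 4 = 0, so n = 4.

4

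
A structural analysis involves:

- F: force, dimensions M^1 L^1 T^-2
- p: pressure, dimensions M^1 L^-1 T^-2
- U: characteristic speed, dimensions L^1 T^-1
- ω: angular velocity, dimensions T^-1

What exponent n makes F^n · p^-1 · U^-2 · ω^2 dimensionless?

1

Balance the M exponent: (1)·n from F, plus −(1) − 2·(0) + 2·(0) = -1 from the rest, must sum to zero.
n − 1 = 0, so n = 1.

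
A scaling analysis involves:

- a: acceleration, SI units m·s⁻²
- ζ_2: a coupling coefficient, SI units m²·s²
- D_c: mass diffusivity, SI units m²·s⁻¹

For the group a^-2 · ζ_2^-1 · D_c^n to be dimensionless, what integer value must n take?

2

Balance the L exponent: (2)·n from D_c, plus −2·(1) − (2) = -4 from the rest, must sum to zero.
2n − 4 = 0, so n = 2.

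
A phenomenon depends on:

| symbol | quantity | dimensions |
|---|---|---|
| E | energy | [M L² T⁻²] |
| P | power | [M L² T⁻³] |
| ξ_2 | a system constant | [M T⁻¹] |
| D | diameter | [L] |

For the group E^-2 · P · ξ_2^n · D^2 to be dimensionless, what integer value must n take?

1

Balance the M exponent: (1)·n from ξ_2, plus −2·(1) + (1) + 2·(0) = -1 from the rest, must sum to zero.
n − 1 = 0, so n = 1.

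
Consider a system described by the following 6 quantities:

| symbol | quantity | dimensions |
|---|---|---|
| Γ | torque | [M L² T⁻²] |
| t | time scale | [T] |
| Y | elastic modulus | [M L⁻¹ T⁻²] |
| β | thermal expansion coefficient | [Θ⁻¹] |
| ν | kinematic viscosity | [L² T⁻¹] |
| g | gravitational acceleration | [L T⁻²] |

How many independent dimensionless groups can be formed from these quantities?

There are 6 variables and 4 base dimensions (M, L, T, Θ).
The dimension matrix has rank 4.
Independent dimensionless groups: 6 − 4 = 2.

2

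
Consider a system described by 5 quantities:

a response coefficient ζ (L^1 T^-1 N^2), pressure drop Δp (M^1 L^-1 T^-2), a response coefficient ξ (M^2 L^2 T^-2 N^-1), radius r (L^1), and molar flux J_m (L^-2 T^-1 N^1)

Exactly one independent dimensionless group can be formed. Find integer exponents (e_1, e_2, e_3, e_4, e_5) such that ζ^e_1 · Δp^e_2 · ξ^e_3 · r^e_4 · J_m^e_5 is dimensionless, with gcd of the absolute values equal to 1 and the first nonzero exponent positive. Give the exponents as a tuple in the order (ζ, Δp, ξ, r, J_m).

M: e_1·(0) + e_2·(1) + e_3·(2) + e_4·(0) + e_5·(0) = 0
L: e_1·(1) + e_2·(-1) + e_3·(2) + e_4·(1) + e_5·(-2) = 0
T: e_1·(-1) + e_2·(-2) + e_3·(-2) + e_4·(0) + e_5·(-1) = 0
N: e_1·(2) + e_2·(0) + e_3·(-1) + e_4·(0) + e_5·(1) = 0
Solving this homogeneous linear system for the smallest-integer solution (first nonzero entry positive) gives (1, 2, -1, -3, -3).

(1, 2, -1, -3, -3)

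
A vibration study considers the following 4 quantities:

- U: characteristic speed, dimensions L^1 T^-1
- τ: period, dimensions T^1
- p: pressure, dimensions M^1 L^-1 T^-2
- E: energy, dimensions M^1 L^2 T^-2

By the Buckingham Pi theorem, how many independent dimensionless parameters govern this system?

1

There are 4 variables and 3 base dimensions (M, L, T).
The dimension matrix has rank 3.
Independent dimensionless groups: 4 − 3 = 1.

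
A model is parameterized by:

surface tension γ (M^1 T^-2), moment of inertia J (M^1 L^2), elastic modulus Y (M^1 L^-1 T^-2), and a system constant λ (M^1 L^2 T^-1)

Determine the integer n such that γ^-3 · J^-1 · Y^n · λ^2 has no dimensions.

2

Balance the M exponent: (1)·n from Y, plus −3·(1) − (1) + 2·(1) = -2 from the rest, must sum to zero.
n − 2 = 0, so n = 2.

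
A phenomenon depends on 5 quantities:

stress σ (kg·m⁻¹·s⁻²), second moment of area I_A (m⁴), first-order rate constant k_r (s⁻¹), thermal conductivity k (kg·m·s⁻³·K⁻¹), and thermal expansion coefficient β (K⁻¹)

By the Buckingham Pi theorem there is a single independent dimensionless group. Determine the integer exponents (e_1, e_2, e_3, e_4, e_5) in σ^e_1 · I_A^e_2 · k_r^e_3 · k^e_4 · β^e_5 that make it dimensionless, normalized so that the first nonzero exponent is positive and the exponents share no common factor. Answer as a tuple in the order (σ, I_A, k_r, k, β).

(2, 1, 2, -2, 2)

M: e_1·(1) + e_2·(0) + e_3·(0) + e_4·(1) + e_5·(0) = 0
L: e_1·(-1) + e_2·(4) + e_3·(0) + e_4·(1) + e_5·(0) = 0
T: e_1·(-2) + e_2·(0) + e_3·(-1) + e_4·(-3) + e_5·(0) = 0
Θ: e_1·(0) + e_2·(0) + e_3·(0) + e_4·(-1) + e_5·(-1) = 0
Solving this homogeneous linear system for the smallest-integer solution (first nonzero entry positive) gives (2, 1, 2, -2, 2).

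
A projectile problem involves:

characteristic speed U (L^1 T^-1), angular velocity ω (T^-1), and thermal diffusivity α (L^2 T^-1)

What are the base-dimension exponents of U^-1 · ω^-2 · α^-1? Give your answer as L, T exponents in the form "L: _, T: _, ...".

L: -3, T: 4

Collect each base-dimension exponent across the product:
  L: −(1) − 2·(0) − (2) = -3
  T: −(-1) − 2·(-1) − (-1) = 4
So the dimensions are [L⁻³ T⁴].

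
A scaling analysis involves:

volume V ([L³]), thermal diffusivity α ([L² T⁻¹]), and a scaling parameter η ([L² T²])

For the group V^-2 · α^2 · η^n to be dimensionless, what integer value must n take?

Balance the L exponent: (2)·n from η, plus −2·(3) + 2·(2) = -2 from the rest, must sum to zero.
2n − 2 = 0, so n = 1.

1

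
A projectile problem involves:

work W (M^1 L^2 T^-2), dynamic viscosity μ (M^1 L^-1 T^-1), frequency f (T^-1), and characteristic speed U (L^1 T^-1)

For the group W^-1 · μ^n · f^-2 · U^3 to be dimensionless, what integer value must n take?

1

Balance the M exponent: (1)·n from μ, plus −(1) − 2·(0) + 3·(0) = -1 from the rest, must sum to zero.
n − 1 = 0, so n = 1.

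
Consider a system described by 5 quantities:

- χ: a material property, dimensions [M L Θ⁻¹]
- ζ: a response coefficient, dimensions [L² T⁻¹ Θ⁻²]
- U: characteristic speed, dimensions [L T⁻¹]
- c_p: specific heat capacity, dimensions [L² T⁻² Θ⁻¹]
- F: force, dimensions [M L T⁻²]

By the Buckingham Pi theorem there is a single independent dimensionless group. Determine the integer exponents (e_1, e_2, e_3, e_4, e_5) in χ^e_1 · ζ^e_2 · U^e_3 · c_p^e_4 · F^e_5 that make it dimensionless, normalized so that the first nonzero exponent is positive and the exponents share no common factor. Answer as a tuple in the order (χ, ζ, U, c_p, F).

(1, -2, -2, 3, -1)

M: e_1·(1) + e_2·(0) + e_3·(0) + e_4·(0) + e_5·(1) = 0
L: e_1·(1) + e_2·(2) + e_3·(1) + e_4·(2) + e_5·(1) = 0
T: e_1·(0) + e_2·(-1) + e_3·(-1) + e_4·(-2) + e_5·(-2) = 0
Θ: e_1·(-1) + e_2·(-2) + e_3·(0) + e_4·(-1) + e_5·(0) = 0
Solving this homogeneous linear system for the smallest-integer solution (first nonzero entry positive) gives (1, -2, -2, 3, -1).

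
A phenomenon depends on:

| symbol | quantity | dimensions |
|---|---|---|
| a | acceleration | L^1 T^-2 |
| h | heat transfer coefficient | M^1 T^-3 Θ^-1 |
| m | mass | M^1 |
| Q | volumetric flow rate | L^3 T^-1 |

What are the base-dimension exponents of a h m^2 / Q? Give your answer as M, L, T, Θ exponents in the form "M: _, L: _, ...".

Collect each base-dimension exponent across the product:
  M: (0) + (1) + 2·(1) − (0) = 3
  L: (1) + (0) + 2·(0) − (3) = -2
  T: (-2) + (-3) + 2·(0) − (-1) = -4
  Θ: (0) + (-1) + 2·(0) − (0) = -1
So the dimensions are [M³ L⁻² T⁻⁴ Θ⁻¹].

M: 3, L: -2, T: -4, Θ: -1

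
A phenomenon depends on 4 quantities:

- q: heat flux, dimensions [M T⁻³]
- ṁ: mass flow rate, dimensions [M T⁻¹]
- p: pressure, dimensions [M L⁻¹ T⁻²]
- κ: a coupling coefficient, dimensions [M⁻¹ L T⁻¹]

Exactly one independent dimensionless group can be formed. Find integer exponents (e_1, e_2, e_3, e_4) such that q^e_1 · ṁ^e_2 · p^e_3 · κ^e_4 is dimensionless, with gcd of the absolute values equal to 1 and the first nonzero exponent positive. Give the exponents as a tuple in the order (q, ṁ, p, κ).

(3, -3, -2, -2)

M: e_1·(1) + e_2·(1) + e_3·(1) + e_4·(-1) = 0
L: e_1·(0) + e_2·(0) + e_3·(-1) + e_4·(1) = 0
T: e_1·(-3) + e_2·(-1) + e_3·(-2) + e_4·(-1) = 0
Solving this homogeneous linear system for the smallest-integer solution (first nonzero entry positive) gives (3, -3, -2, -2).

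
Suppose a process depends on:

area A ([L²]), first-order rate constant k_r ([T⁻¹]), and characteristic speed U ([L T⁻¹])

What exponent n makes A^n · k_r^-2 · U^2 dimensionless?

-1

Balance the L exponent: (2)·n from A, plus −2·(0) + 2·(1) = 2 from the rest, must sum to zero.
2n + 2 = 0, so n = -1.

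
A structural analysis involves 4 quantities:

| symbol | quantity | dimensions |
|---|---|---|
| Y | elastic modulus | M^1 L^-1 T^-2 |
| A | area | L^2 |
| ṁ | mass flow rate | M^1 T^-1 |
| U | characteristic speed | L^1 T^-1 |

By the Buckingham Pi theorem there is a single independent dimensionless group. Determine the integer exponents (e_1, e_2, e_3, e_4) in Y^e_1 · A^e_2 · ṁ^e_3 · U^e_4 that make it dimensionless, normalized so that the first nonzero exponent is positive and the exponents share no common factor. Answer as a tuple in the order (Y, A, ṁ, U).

M: e_1·(1) + e_2·(0) + e_3·(1) + e_4·(0) = 0
L: e_1·(-1) + e_2·(2) + e_3·(0) + e_4·(1) = 0
T: e_1·(-2) + e_2·(0) + e_3·(-1) + e_4·(-1) = 0
Solving this homogeneous linear system for the smallest-integer solution (first nonzero entry positive) gives (1, 1, -1, -1).

(1, 1, -1, -1)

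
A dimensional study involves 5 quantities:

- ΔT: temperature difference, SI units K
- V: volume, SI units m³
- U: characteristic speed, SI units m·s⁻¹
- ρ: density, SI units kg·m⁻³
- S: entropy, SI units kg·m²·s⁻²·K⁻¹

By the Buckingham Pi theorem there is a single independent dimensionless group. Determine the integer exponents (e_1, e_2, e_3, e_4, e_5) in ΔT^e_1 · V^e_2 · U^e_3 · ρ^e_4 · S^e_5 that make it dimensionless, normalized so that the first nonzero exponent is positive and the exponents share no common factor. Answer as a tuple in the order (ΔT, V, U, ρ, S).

(1, -1, -2, -1, 1)

M: e_1·(0) + e_2·(0) + e_3·(0) + e_4·(1) + e_5·(1) = 0
L: e_1·(0) + e_2·(3) + e_3·(1) + e_4·(-3) + e_5·(2) = 0
T: e_1·(0) + e_2·(0) + e_3·(-1) + e_4·(0) + e_5·(-2) = 0
Θ: e_1·(1) + e_2·(0) + e_3·(0) + e_4·(0) + e_5·(-1) = 0
Solving this homogeneous linear system for the smallest-integer solution (first nonzero entry positive) gives (1, -1, -2, -1, 1).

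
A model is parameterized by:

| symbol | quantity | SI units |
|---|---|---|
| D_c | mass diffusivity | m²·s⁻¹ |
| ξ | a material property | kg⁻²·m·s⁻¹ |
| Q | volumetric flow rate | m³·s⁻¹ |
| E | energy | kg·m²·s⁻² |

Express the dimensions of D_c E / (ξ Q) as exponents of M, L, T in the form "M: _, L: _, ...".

M: 3, L: 0, T: -1

Collect each base-dimension exponent across the product:
  M: (0) − (-2) − (0) + (1) = 3
  L: (2) − (1) − (3) + (2) = 0
  T: (-1) − (-1) − (-1) + (-2) = -1
So the dimensions are [M³ T⁻¹].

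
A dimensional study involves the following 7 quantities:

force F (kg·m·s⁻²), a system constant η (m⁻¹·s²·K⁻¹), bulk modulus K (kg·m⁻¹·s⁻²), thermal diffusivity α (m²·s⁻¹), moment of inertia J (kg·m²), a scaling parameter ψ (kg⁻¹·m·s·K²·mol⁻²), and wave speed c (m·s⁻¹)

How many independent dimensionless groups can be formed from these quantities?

There are 7 variables and 5 base dimensions (M, L, T, Θ, N).
The dimension matrix has rank 5.
Independent dimensionless groups: 7 − 5 = 2.

2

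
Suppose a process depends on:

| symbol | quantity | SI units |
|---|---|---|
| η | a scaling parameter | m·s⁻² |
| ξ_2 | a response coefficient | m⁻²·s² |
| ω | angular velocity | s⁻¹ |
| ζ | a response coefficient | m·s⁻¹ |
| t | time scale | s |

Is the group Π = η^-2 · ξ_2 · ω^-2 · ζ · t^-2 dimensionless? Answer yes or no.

no

Sum the exponent of each base dimension across the product:
  L: −2·[η]_L + [ξ_2]_L − 2·[ω]_L + [ζ]_L − 2·[t]_L = −2·(1) + (-2) − 2·(0) + (1) − 2·(0) = -3
  T: −2·[η]_T + [ξ_2]_T − 2·[ω]_T + [ζ]_T − 2·[t]_T = −2·(-2) + (2) − 2·(-1) + (-1) − 2·(1) = 5
Net dimensions [L⁻³ T⁵] ≠ [1] — not dimensionless.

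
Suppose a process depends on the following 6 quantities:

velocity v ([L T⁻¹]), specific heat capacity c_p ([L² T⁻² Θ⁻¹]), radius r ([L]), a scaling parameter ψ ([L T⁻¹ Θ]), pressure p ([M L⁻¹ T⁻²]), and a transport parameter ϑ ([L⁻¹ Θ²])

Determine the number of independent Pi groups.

2

There are 6 variables and 4 base dimensions (M, L, T, Θ).
The dimension matrix has rank 4.
Independent dimensionless groups: 6 − 4 = 2.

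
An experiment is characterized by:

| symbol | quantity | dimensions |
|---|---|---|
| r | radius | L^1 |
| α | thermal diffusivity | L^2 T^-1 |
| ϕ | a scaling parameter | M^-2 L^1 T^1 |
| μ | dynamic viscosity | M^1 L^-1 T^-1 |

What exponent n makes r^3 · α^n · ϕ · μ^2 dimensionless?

Balance the L exponent: (2)·n from α, plus 3·(1) + (1) + 2·(-1) = 2 from the rest, must sum to zero.
2n + 2 = 0, so n = -1.

-1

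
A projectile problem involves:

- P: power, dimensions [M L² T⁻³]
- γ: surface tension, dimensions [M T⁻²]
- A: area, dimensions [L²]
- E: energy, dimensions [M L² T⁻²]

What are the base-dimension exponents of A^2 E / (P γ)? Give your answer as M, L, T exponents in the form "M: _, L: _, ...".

Collect each base-dimension exponent across the product:
  M: −(1) − (1) + 2·(0) + (1) = -1
  L: −(2) − (0) + 2·(2) + (2) = 4
  T: −(-3) − (-2) + 2·(0) + (-2) = 3
So the dimensions are [M⁻¹ L⁴ T³].

M: -1, L: 4, T: 3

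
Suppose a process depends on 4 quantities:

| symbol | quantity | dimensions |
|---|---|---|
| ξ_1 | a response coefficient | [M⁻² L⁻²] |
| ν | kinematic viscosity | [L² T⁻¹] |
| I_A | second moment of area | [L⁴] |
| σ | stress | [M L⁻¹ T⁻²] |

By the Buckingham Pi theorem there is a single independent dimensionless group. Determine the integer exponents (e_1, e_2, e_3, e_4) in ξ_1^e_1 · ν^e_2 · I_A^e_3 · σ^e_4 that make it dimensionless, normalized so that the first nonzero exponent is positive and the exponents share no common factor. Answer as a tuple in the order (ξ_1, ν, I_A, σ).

M: e_1·(-2) + e_2·(0) + e_3·(0) + e_4·(1) = 0
L: e_1·(-2) + e_2·(2) + e_3·(4) + e_4·(-1) = 0
T: e_1·(0) + e_2·(-1) + e_3·(0) + e_4·(-2) = 0
Solving this homogeneous linear system for the smallest-integer solution (first nonzero entry positive) gives (1, -4, 3, 2).

(1, -4, 3, 2)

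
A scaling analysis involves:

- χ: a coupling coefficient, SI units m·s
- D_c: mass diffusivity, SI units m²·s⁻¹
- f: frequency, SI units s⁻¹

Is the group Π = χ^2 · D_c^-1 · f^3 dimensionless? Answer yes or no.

Sum the exponent of each base dimension across the product:
  M: 2·[χ]_M − [D_c]_M + 3·[f]_M = 2·(0) − (0) + 3·(0) = 0
  L: 2·[χ]_L − [D_c]_L + 3·[f]_L = 2·(1) − (2) + 3·(0) = 0
  T: 2·[χ]_T − [D_c]_T + 3·[f]_T = 2·(1) − (-1) + 3·(-1) = 0
All base exponents vanish — dimensionless.

yes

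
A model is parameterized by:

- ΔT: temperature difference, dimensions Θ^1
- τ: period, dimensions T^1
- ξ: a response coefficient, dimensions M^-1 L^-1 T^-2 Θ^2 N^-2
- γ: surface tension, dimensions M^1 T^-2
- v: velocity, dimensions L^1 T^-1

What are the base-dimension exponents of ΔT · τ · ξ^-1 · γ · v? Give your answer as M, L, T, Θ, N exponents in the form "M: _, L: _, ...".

Collect each base-dimension exponent across the product:
  M: (0) + (0) − (-1) + (1) + (0) = 2
  L: (0) + (0) − (-1) + (0) + (1) = 2
  T: (0) + (1) − (-2) + (-2) + (-1) = 0
  Θ: (1) + (0) − (2) + (0) + (0) = -1
  N: (0) + (0) − (-2) + (0) + (0) = 2
So the dimensions are [M² L² Θ⁻¹ N²].

M: 2, L: 2, T: 0, Θ: -1, N: 2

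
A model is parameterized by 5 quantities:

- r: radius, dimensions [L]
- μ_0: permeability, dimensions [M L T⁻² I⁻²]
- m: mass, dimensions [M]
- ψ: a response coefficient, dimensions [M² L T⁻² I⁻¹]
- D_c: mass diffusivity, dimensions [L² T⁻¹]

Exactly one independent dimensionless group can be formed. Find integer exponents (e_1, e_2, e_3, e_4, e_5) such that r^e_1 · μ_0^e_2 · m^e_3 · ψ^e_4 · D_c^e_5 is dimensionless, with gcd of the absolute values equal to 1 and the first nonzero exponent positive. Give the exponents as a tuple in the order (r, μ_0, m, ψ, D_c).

M: e_1·(0) + e_2·(1) + e_3·(1) + e_4·(2) + e_5·(0) = 0
L: e_1·(1) + e_2·(1) + e_3·(0) + e_4·(1) + e_5·(2) = 0
T: e_1·(0) + e_2·(-2) + e_3·(0) + e_4·(-2) + e_5·(-1) = 0
I: e_1·(0) + e_2·(-2) + e_3·(0) + e_4·(-1) + e_5·(0) = 0
Solving this homogeneous linear system for the smallest-integer solution (first nonzero entry positive) gives (3, -1, -3, 2, -2).

(3, -1, -3, 2, -2)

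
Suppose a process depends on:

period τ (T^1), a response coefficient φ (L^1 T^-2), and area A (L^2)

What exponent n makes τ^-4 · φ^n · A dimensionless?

Balance the L exponent: (1)·n from φ, plus −4·(0) + (2) = 2 from the rest, must sum to zero.
n + 2 = 0, so n = -2.

-2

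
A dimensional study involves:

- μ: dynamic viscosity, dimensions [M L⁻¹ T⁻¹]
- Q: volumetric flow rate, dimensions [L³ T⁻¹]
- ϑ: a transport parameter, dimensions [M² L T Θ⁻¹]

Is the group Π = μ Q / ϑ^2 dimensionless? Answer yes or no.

Sum the exponent of each base dimension across the product:
  M: [μ]_M + [Q]_M − 2·[ϑ]_M = (1) + (0) − 2·(2) = -3
  L: [μ]_L + [Q]_L − 2·[ϑ]_L = (-1) + (3) − 2·(1) = 0
  T: [μ]_T + [Q]_T − 2·[ϑ]_T = (-1) + (-1) − 2·(1) = -4
  Θ: [μ]_Θ + [Q]_Θ − 2·[ϑ]_Θ = (0) + (0) − 2·(-1) = 2
Net dimensions [M⁻³ T⁻⁴ Θ²] ≠ [1] — not dimensionless.

no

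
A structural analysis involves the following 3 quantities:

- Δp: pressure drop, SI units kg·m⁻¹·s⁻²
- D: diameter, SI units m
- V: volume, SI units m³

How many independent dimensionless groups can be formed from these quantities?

1

There are 3 variables and 3 base dimensions (M, L, T).
The dimension matrix has rank 2 (less than 3: the dimension vectors are linearly dependent).
Independent dimensionless groups: 3 − 2 = 1.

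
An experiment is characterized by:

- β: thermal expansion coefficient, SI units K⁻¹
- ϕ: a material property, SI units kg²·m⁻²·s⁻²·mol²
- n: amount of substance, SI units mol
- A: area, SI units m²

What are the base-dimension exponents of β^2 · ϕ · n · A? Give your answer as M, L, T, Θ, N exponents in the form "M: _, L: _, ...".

Collect each base-dimension exponent across the product:
  M: 2·(0) + (2) + (0) + (0) = 2
  L: 2·(0) + (-2) + (0) + (2) = 0
  T: 2·(0) + (-2) + (0) + (0) = -2
  Θ: 2·(-1) + (0) + (0) + (0) = -2
  N: 2·(0) + (2) + (1) + (0) = 3
So the dimensions are [M² T⁻² Θ⁻² N³].

M: 2, L: 0, T: -2, Θ: -2, N: 3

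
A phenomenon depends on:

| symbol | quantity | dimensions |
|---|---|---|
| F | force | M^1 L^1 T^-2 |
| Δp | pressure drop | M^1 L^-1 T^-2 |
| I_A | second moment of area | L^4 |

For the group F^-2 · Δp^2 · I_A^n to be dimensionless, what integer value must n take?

Balance the L exponent: (4)·n from I_A, plus −2·(1) + 2·(-1) = -4 from the rest, must sum to zero.
4n − 4 = 0, so n = 1.

1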